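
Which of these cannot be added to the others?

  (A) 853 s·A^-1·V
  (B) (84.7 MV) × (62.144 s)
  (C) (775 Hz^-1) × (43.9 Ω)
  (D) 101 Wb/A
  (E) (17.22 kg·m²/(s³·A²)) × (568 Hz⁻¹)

Expand each in SI base units:
  (A) V·s·A⁻¹ = J·C⁻¹·s·A⁻¹ = kg·m²·s⁻²·A⁻²
  (B) [kg·m²·s⁻³·A⁻¹] · [s] = kg·m²·s⁻²·A⁻¹
  (C) [s] · [kg·m²·s⁻³·A⁻²] = kg·m²·s⁻²·A⁻²
  (D) Wb·A⁻¹ = V·s·A⁻¹ = kg·m²·s⁻²·A⁻²
  (E) [kg·m²·s⁻³·A⁻²] · [s] = kg·m²·s⁻²·A⁻²
All reduce to kg·m²·s⁻²·A⁻² except (B), which is kg·m²·s⁻²·A⁻¹.

(B)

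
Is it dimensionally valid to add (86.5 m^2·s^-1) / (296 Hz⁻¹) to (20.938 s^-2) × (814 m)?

Reduce each to base SI dimensions:
  (86.5 m^2·s^-1) / (296 Hz⁻¹):  [m²·s⁻¹] / [s] = m²·s⁻²
  (20.938 s^-2) × (814 m):  [s⁻²] · [m] = m·s⁻²
m²·s⁻² ≠ m·s⁻², so they cannot be added.

No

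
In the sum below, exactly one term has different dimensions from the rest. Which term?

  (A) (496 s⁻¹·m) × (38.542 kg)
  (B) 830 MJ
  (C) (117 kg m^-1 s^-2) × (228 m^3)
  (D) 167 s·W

Reduce each to base SI dimensions:
  (A) [m·s⁻¹] · [kg] = kg·m·s⁻¹
  (B) J = N·m = kg·m²·s⁻²
  (C) [kg·m⁻¹·s⁻²] · [m³] = kg·m²·s⁻²
  (D) W·s = J·s⁻¹·s = kg·m²·s⁻²
All reduce to kg·m²·s⁻² except (A), which is kg·m·s⁻¹.

(A)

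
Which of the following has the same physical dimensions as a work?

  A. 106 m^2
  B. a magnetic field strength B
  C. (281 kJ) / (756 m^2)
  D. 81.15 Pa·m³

Reference: [work] = kg·m²·s⁻².
Each option:
  A. m²
  B. [magnetic field strength B] = kg·s⁻²·A⁻¹
  C. [kg·m²·s⁻²] / [m²] = kg·s⁻²
  D. Pa·m³ = N·m⁻²·m³ = kg·m²·s⁻²  ← same
Only D. matches kg·m²·s⁻².

D.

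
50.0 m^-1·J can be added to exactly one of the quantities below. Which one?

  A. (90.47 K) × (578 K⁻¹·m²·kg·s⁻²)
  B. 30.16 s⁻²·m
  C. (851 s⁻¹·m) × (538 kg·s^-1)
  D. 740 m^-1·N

Reference: J·m⁻¹ = N·m·m⁻¹ = kg·m·s⁻².
Each option:
  A. [K] · [kg·m²·s⁻²·K⁻¹] = kg·m²·s⁻²
  B. m·s⁻²
  C. [m·s⁻¹] · [kg·s⁻¹] = kg·m·s⁻²  ← same
  D. N·m⁻¹ = kg·m·s⁻²·m⁻¹ = kg·s⁻²
Only C. matches kg·m·s⁻².

C.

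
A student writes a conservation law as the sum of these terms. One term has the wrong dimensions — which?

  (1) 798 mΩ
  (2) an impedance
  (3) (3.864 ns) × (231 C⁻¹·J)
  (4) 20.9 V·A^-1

(3)

Reduce each to base SI dimensions:
  (1) Ω = V·A⁻¹ = kg·m²·s⁻³·A⁻²
  (2) [impedance] = kg·m²·s⁻³·A⁻²
  (3) [s] · [kg·m²·s⁻³·A⁻¹] = kg·m²·s⁻²·A⁻¹
  (4) V·A⁻¹ = J·C⁻¹·A⁻¹ = kg·m²·s⁻³·A⁻²
All reduce to kg·m²·s⁻³·A⁻² except (3), which is kg·m²·s⁻²·A⁻¹.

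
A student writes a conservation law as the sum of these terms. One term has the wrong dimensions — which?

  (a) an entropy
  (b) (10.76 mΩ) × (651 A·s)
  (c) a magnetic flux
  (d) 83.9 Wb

(a)

Expand each in SI base units:
  (a) [entropy] = kg·m²·s⁻²·K⁻¹
  (b) [kg·m²·s⁻³·A⁻²] · [s·A] = kg·m²·s⁻²·A⁻¹
  (c) [magnetic flux] = kg·m²·s⁻²·A⁻¹
  (d) Wb = V·s = kg·m²·s⁻²·A⁻¹
All reduce to kg·m²·s⁻²·A⁻¹ except (a), which is kg·m²·s⁻²·K⁻¹.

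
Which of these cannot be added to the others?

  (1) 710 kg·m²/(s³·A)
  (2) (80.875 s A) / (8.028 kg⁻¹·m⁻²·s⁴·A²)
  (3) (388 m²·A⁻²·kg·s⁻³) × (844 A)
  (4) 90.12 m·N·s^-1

(4)

Work out the base dimensions of each:
  (1) kg·m²·s⁻³·A⁻¹
  (2) [s·A] / [kg⁻¹·m⁻²·s⁴·A²] = kg·m²·s⁻³·A⁻¹
  (3) [kg·m²·s⁻³·A⁻²] · [A] = kg·m²·s⁻³·A⁻¹
  (4) N·m·s⁻¹ = kg·m·s⁻²·m·s⁻¹ = kg·m²·s⁻³
All reduce to kg·m²·s⁻³·A⁻¹ except (4), which is kg·m²·s⁻³.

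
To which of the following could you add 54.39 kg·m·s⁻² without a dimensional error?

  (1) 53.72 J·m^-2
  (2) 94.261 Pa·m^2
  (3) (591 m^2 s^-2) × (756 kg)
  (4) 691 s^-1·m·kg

(2)

Reference: kg·m·s⁻².
Each option:
  (1) J·m⁻² = N·m·m⁻² = kg·s⁻²
  (2) Pa·m² = N·m⁻²·m² = kg·m·s⁻²  ← same
  (3) [m²·s⁻²] · [kg] = kg·m²·s⁻²
  (4) kg·m·s⁻¹
Only (2) matches kg·m·s⁻².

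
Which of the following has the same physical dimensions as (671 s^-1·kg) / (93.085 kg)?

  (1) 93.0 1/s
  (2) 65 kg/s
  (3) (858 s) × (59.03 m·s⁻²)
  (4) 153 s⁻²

Reference: [kg·s⁻¹] / [kg] = s⁻¹.
Each option:
  (1) s⁻¹  ← same
  (2) kg·s⁻¹
  (3) [s] · [m·s⁻²] = m·s⁻¹
  (4) s⁻²
Only (1) matches s⁻¹.

(1)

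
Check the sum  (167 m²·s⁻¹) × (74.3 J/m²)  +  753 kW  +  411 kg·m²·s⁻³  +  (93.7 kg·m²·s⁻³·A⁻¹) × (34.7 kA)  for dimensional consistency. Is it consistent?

Yes

Work out the base dimensions of each:
  (167 m²·s⁻¹) × (74.3 J/m²):  [m²·s⁻¹] · [kg·s⁻²] = kg·m²·s⁻³
  753 kW:  W = J·s⁻¹ = kg·m²·s⁻³
  411 kg·m²·s⁻³:  kg·m²·s⁻³
  (93.7 kg·m²·s⁻³·A⁻¹) × (34.7 kA):  [kg·m²·s⁻³·A⁻¹] · [A] = kg·m²·s⁻³
Every term reduces to kg·m²·s⁻³.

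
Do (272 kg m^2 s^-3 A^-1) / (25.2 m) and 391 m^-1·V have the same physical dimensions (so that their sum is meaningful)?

Yes

In SI base units:
  (272 kg m^2 s^-3 A^-1) / (25.2 m):  [kg·m²·s⁻³·A⁻¹] / [m] = kg·m·s⁻³·A⁻¹
  391 m^-1·V:  V·m⁻¹ = J·C⁻¹·m⁻¹ = kg·m·s⁻³·A⁻¹
Both are kg·m·s⁻³·A⁻¹, so they have the same dimensions and can be added.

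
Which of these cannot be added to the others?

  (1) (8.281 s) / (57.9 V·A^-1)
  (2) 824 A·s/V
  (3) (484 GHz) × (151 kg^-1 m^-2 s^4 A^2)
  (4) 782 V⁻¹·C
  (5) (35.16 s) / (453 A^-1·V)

(3)

In SI base units:
  (1) [s] / [kg·m²·s⁻³·A⁻²] = kg⁻¹·m⁻²·s⁴·A²
  (2) A·s·V⁻¹ = A·s·(J·C⁻¹)⁻¹ = kg⁻¹·m⁻²·s⁴·A²
  (3) [s⁻¹] · [kg⁻¹·m⁻²·s⁴·A²] = kg⁻¹·m⁻²·s³·A²
  (4) C·V⁻¹ = s·A·(J·C⁻¹)⁻¹ = kg⁻¹·m⁻²·s⁴·A²
  (5) [s] / [kg·m²·s⁻³·A⁻²] = kg⁻¹·m⁻²·s⁴·A²
All reduce to kg⁻¹·m⁻²·s⁴·A² except (3), which is kg⁻¹·m⁻²·s³·A².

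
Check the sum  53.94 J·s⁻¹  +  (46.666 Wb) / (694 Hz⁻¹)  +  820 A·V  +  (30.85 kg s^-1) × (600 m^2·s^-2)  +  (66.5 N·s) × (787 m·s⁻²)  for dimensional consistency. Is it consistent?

Expand each in SI base units:
  53.94 J·s⁻¹:  J·s⁻¹ = N·m·s⁻¹ = kg·m²·s⁻³
  (46.666 Wb) / (694 Hz⁻¹):  [kg·m²·s⁻²·A⁻¹] / [s] = kg·m²·s⁻³·A⁻¹
  820 A·V:  V·A = J·C⁻¹·A = kg·m²·s⁻³
  (30.85 kg s^-1) × (600 m^2·s^-2):  [kg·s⁻¹] · [m²·s⁻²] = kg·m²·s⁻³
  (66.5 N·s) × (787 m·s⁻²):  [kg·m·s⁻¹] · [m·s⁻²] = kg·m²·s⁻³
The terms do not share a single dimension (kg·m²·s⁻³ vs kg·m²·s⁻³·A⁻¹).

No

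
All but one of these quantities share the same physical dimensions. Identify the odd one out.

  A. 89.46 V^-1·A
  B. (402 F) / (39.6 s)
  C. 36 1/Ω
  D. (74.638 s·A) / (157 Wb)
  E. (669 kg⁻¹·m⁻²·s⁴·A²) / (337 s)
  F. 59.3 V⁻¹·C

In SI base units:
  A. A·V⁻¹ = A·(J·C⁻¹)⁻¹ = kg⁻¹·m⁻²·s³·A²
  B. [kg⁻¹·m⁻²·s⁴·A²] / [s] = kg⁻¹·m⁻²·s³·A²
  C. Ω⁻¹ = (V·A⁻¹)⁻¹ = kg⁻¹·m⁻²·s³·A²
  D. [s·A] / [kg·m²·s⁻²·A⁻¹] = kg⁻¹·m⁻²·s³·A²
  E. [kg⁻¹·m⁻²·s⁴·A²] / [s] = kg⁻¹·m⁻²·s³·A²
  F. C·V⁻¹ = s·A·(J·C⁻¹)⁻¹ = kg⁻¹·m⁻²·s⁴·A²
All reduce to kg⁻¹·m⁻²·s³·A² except F., which is kg⁻¹·m⁻²·s⁴·A².

F.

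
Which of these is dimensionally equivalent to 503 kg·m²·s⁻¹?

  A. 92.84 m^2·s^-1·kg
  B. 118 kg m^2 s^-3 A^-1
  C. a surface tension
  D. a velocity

A.

Reference: kg·m²·s⁻¹.
Each option:
  A. kg·m²·s⁻¹  ← same
  B. kg·m²·s⁻³·A⁻¹
  C. [surface tension] = kg·s⁻²
  D. [velocity] = m·s⁻¹
Only A. matches kg·m²·s⁻¹.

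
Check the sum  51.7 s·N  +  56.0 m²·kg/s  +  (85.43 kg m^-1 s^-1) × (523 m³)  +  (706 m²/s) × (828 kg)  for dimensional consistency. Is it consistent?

In SI base units:
  51.7 s·N:  N·s = kg·m·s⁻²·s = kg·m·s⁻¹
  56.0 m²·kg/s:  kg·m²·s⁻¹
  (85.43 kg m^-1 s^-1) × (523 m³):  [kg·m⁻¹·s⁻¹] · [m³] = kg·m²·s⁻¹
  (706 m²/s) × (828 kg):  [m²·s⁻¹] · [kg] = kg·m²·s⁻¹
The terms do not share a single dimension (kg·m²·s⁻¹ vs kg·m·s⁻¹).

No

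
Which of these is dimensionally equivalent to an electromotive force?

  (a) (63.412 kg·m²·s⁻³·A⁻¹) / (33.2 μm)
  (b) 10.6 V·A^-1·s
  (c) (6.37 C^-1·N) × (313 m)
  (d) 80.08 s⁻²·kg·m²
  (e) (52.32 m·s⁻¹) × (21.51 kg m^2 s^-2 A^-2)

Reference: [electromotive force] = kg·m²·s⁻³·A⁻¹.
Each option:
  (a) [kg·m²·s⁻³·A⁻¹] / [m] = kg·m·s⁻³·A⁻¹
  (b) V·s·A⁻¹ = J·C⁻¹·s·A⁻¹ = kg·m²·s⁻²·A⁻²
  (c) [kg·m·s⁻³·A⁻¹] · [m] = kg·m²·s⁻³·A⁻¹  ← same
  (d) kg·m²·s⁻²
  (e) [m·s⁻¹] · [kg·m²·s⁻²·A⁻²] = kg·m³·s⁻³·A⁻²
Only (c) matches kg·m²·s⁻³·A⁻¹.

(c)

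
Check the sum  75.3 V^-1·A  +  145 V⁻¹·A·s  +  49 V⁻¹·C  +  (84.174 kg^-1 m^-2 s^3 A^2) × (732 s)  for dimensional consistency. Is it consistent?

In SI base units:
  75.3 V^-1·A:  A·V⁻¹ = A·(J·C⁻¹)⁻¹ = kg⁻¹·m⁻²·s³·A²
  145 V⁻¹·A·s:  A·s·V⁻¹ = A·s·(J·C⁻¹)⁻¹ = kg⁻¹·m⁻²·s⁴·A²
  49 V⁻¹·C:  C·V⁻¹ = s·A·(J·C⁻¹)⁻¹ = kg⁻¹·m⁻²·s⁴·A²
  (84.174 kg^-1 m^-2 s^3 A^2) × (732 s):  [kg⁻¹·m⁻²·s³·A²] · [s] = kg⁻¹·m⁻²·s⁴·A²
The terms do not share a single dimension (kg⁻¹·m⁻²·s³·A² vs kg⁻¹·m⁻²·s⁴·A²).

No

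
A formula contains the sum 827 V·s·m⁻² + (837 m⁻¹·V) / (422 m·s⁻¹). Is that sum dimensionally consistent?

Yes

Reduce each to base SI dimensions:
  827 V·s·m⁻²:  V·s·m⁻² = J·C⁻¹·s·m⁻² = kg·s⁻²·A⁻¹
  (837 m⁻¹·V) / (422 m·s⁻¹):  [kg·m·s⁻³·A⁻¹] / [m·s⁻¹] = kg·s⁻²·A⁻¹
Both are kg·s⁻²·A⁻¹, so they have the same dimensions and can be added.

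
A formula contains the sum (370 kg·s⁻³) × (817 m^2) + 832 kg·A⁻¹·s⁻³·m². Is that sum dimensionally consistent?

No

In SI base units:
  (370 kg·s⁻³) × (817 m^2):  [kg·s⁻³] · [m²] = kg·m²·s⁻³
  832 kg·A⁻¹·s⁻³·m²:  kg·m²·s⁻³·A⁻¹
kg·m²·s⁻³ ≠ kg·m²·s⁻³·A⁻¹, so they cannot be added.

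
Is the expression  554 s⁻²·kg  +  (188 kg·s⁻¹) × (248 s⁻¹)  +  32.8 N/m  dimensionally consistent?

Expand each in SI base units:
  554 s⁻²·kg:  kg·s⁻²
  (188 kg·s⁻¹) × (248 s⁻¹):  [kg·s⁻¹] · [s⁻¹] = kg·s⁻²
  32.8 N/m:  N·m⁻¹ = kg·m·s⁻²·m⁻¹ = kg·s⁻²
Every term reduces to kg·s⁻².

Yes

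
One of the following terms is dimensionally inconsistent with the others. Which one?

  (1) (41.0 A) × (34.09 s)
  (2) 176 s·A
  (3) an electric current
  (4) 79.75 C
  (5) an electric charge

(3)

In SI base units:
  (1) [A] · [s] = s·A
  (2) A·s = s·A
  (3) [electric current] = A
  (4) C = s·A
  (5) [electric charge] = s·A
All reduce to s·A except (3), which is A.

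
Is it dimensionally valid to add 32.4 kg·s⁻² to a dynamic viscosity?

No

Work out the base dimensions of each:
  32.4 kg·s⁻²:  kg·s⁻²
  a dynamic viscosity:  [dynamic viscosity] = kg·m⁻¹·s⁻¹
kg·s⁻² ≠ kg·m⁻¹·s⁻¹, so they cannot be added.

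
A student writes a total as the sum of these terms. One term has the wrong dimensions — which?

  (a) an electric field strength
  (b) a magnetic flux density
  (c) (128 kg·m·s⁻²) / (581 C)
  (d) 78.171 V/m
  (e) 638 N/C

(b)

Expand each in SI base units:
  (a) [electric field strength] = kg·m·s⁻³·A⁻¹
  (b) [magnetic flux density] = kg·s⁻²·A⁻¹
  (c) [kg·m·s⁻²] / [s·A] = kg·m·s⁻³·A⁻¹
  (d) V·m⁻¹ = J·C⁻¹·m⁻¹ = kg·m·s⁻³·A⁻¹
  (e) N·C⁻¹ = kg·m·s⁻²·(s·A)⁻¹ = kg·m·s⁻³·A⁻¹
All reduce to kg·m·s⁻³·A⁻¹ except (b), which is kg·s⁻²·A⁻¹.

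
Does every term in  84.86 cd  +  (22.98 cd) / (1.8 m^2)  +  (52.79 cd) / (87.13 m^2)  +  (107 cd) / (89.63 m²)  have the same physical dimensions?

No

Expand each in SI base units:
  84.86 cd:  cd
  (22.98 cd) / (1.8 m^2):  [cd] / [m²] = m⁻²·cd
  (52.79 cd) / (87.13 m^2):  [cd] / [m²] = m⁻²·cd
  (107 cd) / (89.63 m²):  [cd] / [m²] = m⁻²·cd
The terms do not share a single dimension (cd vs m⁻²·cd).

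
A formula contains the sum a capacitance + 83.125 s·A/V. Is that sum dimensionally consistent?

Dimensions:
  a capacitance:  [capacitance] = kg⁻¹·m⁻²·s⁴·A²
  83.125 s·A/V:  A·s·V⁻¹ = A·s·(J·C⁻¹)⁻¹ = kg⁻¹·m⁻²·s⁴·A²
Both are kg⁻¹·m⁻²·s⁴·A², so they have the same dimensions and can be added.

Yes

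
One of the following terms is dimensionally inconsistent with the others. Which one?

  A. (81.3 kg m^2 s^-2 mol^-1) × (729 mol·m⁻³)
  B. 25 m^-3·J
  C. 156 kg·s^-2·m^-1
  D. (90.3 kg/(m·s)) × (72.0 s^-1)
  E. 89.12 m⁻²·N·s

E.

Reduce each to base SI dimensions:
  A. [kg·m²·s⁻²·mol⁻¹] · [m⁻³·mol] = kg·m⁻¹·s⁻²
  B. J·m⁻³ = N·m·m⁻³ = kg·m⁻¹·s⁻²
  C. kg·m⁻¹·s⁻²
  D. [kg·m⁻¹·s⁻¹] · [s⁻¹] = kg·m⁻¹·s⁻²
  E. N·s·m⁻² = kg·m·s⁻²·s·m⁻² = kg·m⁻¹·s⁻¹
All reduce to kg·m⁻¹·s⁻² except E., which is kg·m⁻¹·s⁻¹.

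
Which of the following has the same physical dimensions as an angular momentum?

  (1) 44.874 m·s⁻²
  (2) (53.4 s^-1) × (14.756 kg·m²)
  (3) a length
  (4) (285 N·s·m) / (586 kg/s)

(2)

Reference: [angular momentum] = kg·m²·s⁻¹.
Each option:
  (1) m·s⁻²
  (2) [s⁻¹] · [kg·m²] = kg·m²·s⁻¹  ← same
  (3) [length] = m
  (4) [kg·m²·s⁻¹] / [kg·s⁻¹] = m²
Only (2) matches kg·m²·s⁻¹.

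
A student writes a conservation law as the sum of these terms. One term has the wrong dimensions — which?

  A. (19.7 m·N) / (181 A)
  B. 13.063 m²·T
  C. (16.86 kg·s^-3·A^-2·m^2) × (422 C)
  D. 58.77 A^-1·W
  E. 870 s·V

D.

Work out the base dimensions of each:
  A. [kg·m²·s⁻²] / [A] = kg·m²·s⁻²·A⁻¹
  B. T·m² = Wb·m⁻²·m² = kg·m²·s⁻²·A⁻¹
  C. [kg·m²·s⁻³·A⁻²] · [s·A] = kg·m²·s⁻²·A⁻¹
  D. W·A⁻¹ = J·s⁻¹·A⁻¹ = kg·m²·s⁻³·A⁻¹
  E. V·s = J·C⁻¹·s = kg·m²·s⁻²·A⁻¹
All reduce to kg·m²·s⁻²·A⁻¹ except D., which is kg·m²·s⁻³·A⁻¹.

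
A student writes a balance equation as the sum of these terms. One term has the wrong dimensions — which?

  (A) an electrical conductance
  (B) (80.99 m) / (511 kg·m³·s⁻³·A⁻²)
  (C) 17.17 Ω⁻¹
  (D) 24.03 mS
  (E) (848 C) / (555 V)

(E)

Expand each in SI base units:
  (A) [electrical conductance] = kg⁻¹·m⁻²·s³·A²
  (B) [m] / [kg·m³·s⁻³·A⁻²] = kg⁻¹·m⁻²·s³·A²
  (C) Ω⁻¹ = (V·A⁻¹)⁻¹ = kg⁻¹·m⁻²·s³·A²
  (D) S = Ω⁻¹ = kg⁻¹·m⁻²·s³·A²
  (E) [s·A] / [kg·m²·s⁻³·A⁻¹] = kg⁻¹·m⁻²·s⁴·A²
All reduce to kg⁻¹·m⁻²·s³·A² except (E), which is kg⁻¹·m⁻²·s⁴·A².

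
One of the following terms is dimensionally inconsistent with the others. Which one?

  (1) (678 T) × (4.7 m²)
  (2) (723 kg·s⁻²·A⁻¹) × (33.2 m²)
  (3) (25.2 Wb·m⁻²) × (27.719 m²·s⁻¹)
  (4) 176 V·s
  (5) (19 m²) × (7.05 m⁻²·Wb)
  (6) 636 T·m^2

Dimensions:
  (1) [kg·s⁻²·A⁻¹] · [m²] = kg·m²·s⁻²·A⁻¹
  (2) [kg·s⁻²·A⁻¹] · [m²] = kg·m²·s⁻²·A⁻¹
  (3) [kg·s⁻²·A⁻¹] · [m²·s⁻¹] = kg·m²·s⁻³·A⁻¹
  (4) V·s = J·C⁻¹·s = kg·m²·s⁻²·A⁻¹
  (5) [m²] · [kg·s⁻²·A⁻¹] = kg·m²·s⁻²·A⁻¹
  (6) T·m² = Wb·m⁻²·m² = kg·m²·s⁻²·A⁻¹
All reduce to kg·m²·s⁻²·A⁻¹ except (3), which is kg·m²·s⁻³·A⁻¹.

(3)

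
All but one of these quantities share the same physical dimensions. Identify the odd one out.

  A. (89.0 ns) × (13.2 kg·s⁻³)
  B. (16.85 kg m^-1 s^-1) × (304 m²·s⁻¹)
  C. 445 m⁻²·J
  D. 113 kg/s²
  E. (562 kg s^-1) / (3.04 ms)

Dimensions:
  A. [s] · [kg·s⁻³] = kg·s⁻²
  B. [kg·m⁻¹·s⁻¹] · [m²·s⁻¹] = kg·m·s⁻²
  C. J·m⁻² = N·m·m⁻² = kg·s⁻²
  D. kg·s⁻²
  E. [kg·s⁻¹] / [s] = kg·s⁻²
All reduce to kg·s⁻² except B., which is kg·m·s⁻².

B.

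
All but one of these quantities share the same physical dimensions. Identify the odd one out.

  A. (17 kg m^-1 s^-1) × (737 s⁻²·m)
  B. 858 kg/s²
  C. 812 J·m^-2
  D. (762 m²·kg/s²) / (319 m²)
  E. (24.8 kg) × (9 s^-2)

In SI base units:
  A. [kg·m⁻¹·s⁻¹] · [m·s⁻²] = kg·s⁻³
  B. kg·s⁻²
  C. J·m⁻² = N·m·m⁻² = kg·s⁻²
  D. [kg·m²·s⁻²] / [m²] = kg·s⁻²
  E. [kg] · [s⁻²] = kg·s⁻²
All reduce to kg·s⁻² except A., which is kg·s⁻³.

A.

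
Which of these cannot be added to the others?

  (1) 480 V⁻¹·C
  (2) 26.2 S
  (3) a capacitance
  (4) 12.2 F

(2)

Dimensions:
  (1) C·V⁻¹ = s·A·(J·C⁻¹)⁻¹ = kg⁻¹·m⁻²·s⁴·A²
  (2) S = Ω⁻¹ = kg⁻¹·m⁻²·s³·A²
  (3) [capacitance] = kg⁻¹·m⁻²·s⁴·A²
  (4) F = C·V⁻¹ = kg⁻¹·m⁻²·s⁴·A²
All reduce to kg⁻¹·m⁻²·s⁴·A² except (2), which is kg⁻¹·m⁻²·s³·A².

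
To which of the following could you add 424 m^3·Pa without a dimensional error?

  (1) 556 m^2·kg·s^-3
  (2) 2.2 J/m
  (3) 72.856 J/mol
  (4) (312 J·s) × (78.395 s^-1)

Reference: Pa·m³ = N·m⁻²·m³ = kg·m²·s⁻².
Each option:
  (1) kg·m²·s⁻³
  (2) J·m⁻¹ = N·m·m⁻¹ = kg·m·s⁻²
  (3) J·mol⁻¹ = N·m·mol⁻¹ = kg·m²·s⁻²·mol⁻¹
  (4) [kg·m²·s⁻¹] · [s⁻¹] = kg·m²·s⁻²  ← same
Only (4) matches kg·m²·s⁻².

(4)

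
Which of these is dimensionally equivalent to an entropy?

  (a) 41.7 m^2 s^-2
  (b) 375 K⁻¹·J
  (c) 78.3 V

(b)

Reference: [entropy] = kg·m²·s⁻²·K⁻¹.
Each option:
  (a) m²·s⁻²
  (b) J·K⁻¹ = N·m·K⁻¹ = kg·m²·s⁻²·K⁻¹  ← same
  (c) V = J·C⁻¹ = kg·m²·s⁻³·A⁻¹
Only (b) matches kg·m²·s⁻²·K⁻¹.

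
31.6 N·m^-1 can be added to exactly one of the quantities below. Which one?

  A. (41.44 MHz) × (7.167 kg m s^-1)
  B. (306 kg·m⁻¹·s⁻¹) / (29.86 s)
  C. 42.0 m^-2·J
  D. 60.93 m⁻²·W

C.

Reference: N·m⁻¹ = kg·m·s⁻²·m⁻¹ = kg·s⁻².
Each option:
  A. [s⁻¹] · [kg·m·s⁻¹] = kg·m·s⁻²
  B. [kg·m⁻¹·s⁻¹] / [s] = kg·m⁻¹·s⁻²
  C. J·m⁻² = N·m·m⁻² = kg·s⁻²  ← same
  D. W·m⁻² = J·s⁻¹·m⁻² = kg·s⁻³
Only C. matches kg·s⁻².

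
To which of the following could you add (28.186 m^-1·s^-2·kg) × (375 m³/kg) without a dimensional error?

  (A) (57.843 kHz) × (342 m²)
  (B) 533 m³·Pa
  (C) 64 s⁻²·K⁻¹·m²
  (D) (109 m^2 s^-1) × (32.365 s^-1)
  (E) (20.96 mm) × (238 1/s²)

Reference: [kg·m⁻¹·s⁻²] · [kg⁻¹·m³] = m²·s⁻².
Each option:
  (A) [s⁻¹] · [m²] = m²·s⁻¹
  (B) Pa·m³ = N·m⁻²·m³ = kg·m²·s⁻²
  (C) m²·s⁻²·K⁻¹
  (D) [m²·s⁻¹] · [s⁻¹] = m²·s⁻²  ← same
  (E) [m] · [s⁻²] = m·s⁻²
Only (D) matches m²·s⁻².

(D)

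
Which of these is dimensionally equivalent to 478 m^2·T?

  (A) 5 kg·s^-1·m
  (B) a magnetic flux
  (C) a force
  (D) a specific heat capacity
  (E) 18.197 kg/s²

Reference: T·m² = Wb·m⁻²·m² = kg·m²·s⁻²·A⁻¹.
Each option:
  (A) kg·m·s⁻¹
  (B) [magnetic flux] = kg·m²·s⁻²·A⁻¹  ← same
  (C) [force] = kg·m·s⁻²
  (D) [specific heat capacity] = m²·s⁻²·K⁻¹
  (E) kg·s⁻²
Only (B) matches kg·m²·s⁻²·A⁻¹.

(B)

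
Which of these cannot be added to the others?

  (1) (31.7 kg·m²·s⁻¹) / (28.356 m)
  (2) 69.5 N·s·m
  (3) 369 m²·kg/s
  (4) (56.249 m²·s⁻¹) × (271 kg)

(1)

Dimensions:
  (1) [kg·m²·s⁻¹] / [m] = kg·m·s⁻¹
  (2) N·m·s = kg·m·s⁻²·m·s = kg·m²·s⁻¹
  (3) kg·m²·s⁻¹
  (4) [m²·s⁻¹] · [kg] = kg·m²·s⁻¹
All reduce to kg·m²·s⁻¹ except (1), which is kg·m·s⁻¹.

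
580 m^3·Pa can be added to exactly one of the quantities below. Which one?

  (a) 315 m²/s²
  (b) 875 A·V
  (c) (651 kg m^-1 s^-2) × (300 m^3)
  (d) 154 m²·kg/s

(c)

Reference: Pa·m³ = N·m⁻²·m³ = kg·m²·s⁻².
Each option:
  (a) m²·s⁻²
  (b) V·A = J·C⁻¹·A = kg·m²·s⁻³
  (c) [kg·m⁻¹·s⁻²] · [m³] = kg·m²·s⁻²  ← same
  (d) kg·m²·s⁻¹
Only (c) matches kg·m²·s⁻².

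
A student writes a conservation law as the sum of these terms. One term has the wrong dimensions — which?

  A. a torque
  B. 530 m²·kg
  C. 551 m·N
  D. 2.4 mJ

B.

Dimensions:
  A. [torque] = kg·m²·s⁻²
  B. kg·m²
  C. N·m = kg·m·s⁻²·m = kg·m²·s⁻²
  D. J = N·m = kg·m²·s⁻²
All reduce to kg·m²·s⁻² except B., which is kg·m².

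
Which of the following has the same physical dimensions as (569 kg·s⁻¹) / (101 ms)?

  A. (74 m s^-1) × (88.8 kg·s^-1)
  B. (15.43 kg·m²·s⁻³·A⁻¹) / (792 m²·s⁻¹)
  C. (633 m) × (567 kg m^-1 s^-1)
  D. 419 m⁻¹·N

Reference: [kg·s⁻¹] / [s] = kg·s⁻².
Each option:
  A. [m·s⁻¹] · [kg·s⁻¹] = kg·m·s⁻²
  B. [kg·m²·s⁻³·A⁻¹] / [m²·s⁻¹] = kg·s⁻²·A⁻¹
  C. [m] · [kg·m⁻¹·s⁻¹] = kg·s⁻¹
  D. N·m⁻¹ = kg·m·s⁻²·m⁻¹ = kg·s⁻²  ← same
Only D. matches kg·s⁻².

D.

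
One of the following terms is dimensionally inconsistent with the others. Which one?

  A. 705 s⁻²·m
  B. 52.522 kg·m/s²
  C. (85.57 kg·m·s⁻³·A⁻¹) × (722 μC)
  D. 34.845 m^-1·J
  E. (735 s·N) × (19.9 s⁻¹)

A.

Work out the base dimensions of each:
  A. m·s⁻²
  B. kg·m·s⁻²
  C. [kg·m·s⁻³·A⁻¹] · [s·A] = kg·m·s⁻²
  D. J·m⁻¹ = N·m·m⁻¹ = kg·m·s⁻²
  E. [kg·m·s⁻¹] · [s⁻¹] = kg·m·s⁻²
All reduce to kg·m·s⁻² except A., which is m·s⁻².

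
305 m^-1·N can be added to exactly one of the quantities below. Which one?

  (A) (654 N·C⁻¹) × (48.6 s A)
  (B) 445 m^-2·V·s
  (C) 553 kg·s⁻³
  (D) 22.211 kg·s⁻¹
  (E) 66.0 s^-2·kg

(E)

Reference: N·m⁻¹ = kg·m·s⁻²·m⁻¹ = kg·s⁻².
Each option:
  (A) [kg·m·s⁻³·A⁻¹] · [s·A] = kg·m·s⁻²
  (B) V·s·m⁻² = J·C⁻¹·s·m⁻² = kg·s⁻²·A⁻¹
  (C) kg·s⁻³
  (D) kg·s⁻¹
  (E) kg·s⁻²  ← same
Only (E) matches kg·s⁻².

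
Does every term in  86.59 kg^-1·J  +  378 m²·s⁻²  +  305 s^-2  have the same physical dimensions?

No

Work out the base dimensions of each:
  86.59 kg^-1·J:  J·kg⁻¹ = N·m·kg⁻¹ = m²·s⁻²
  378 m²·s⁻²:  m²·s⁻²
  305 s^-2:  s⁻²
The terms do not share a single dimension (m²·s⁻² vs s⁻²).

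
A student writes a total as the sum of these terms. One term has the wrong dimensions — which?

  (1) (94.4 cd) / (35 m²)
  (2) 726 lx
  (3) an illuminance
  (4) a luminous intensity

(4)

Work out the base dimensions of each:
  (1) [cd] / [m²] = m⁻²·cd
  (2) lx = lm·m⁻² = m⁻²·cd
  (3) [illuminance] = m⁻²·cd
  (4) [luminous intensity] = cd
All reduce to m⁻²·cd except (4), which is cd.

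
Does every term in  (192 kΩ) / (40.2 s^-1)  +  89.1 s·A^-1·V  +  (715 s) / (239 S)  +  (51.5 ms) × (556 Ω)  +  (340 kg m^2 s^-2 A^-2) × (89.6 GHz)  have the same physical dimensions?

No

Reduce each to base SI dimensions:
  (192 kΩ) / (40.2 s^-1):  [kg·m²·s⁻³·A⁻²] / [s⁻¹] = kg·m²·s⁻²·A⁻²
  89.1 s·A^-1·V:  V·s·A⁻¹ = J·C⁻¹·s·A⁻¹ = kg·m²·s⁻²·A⁻²
  (715 s) / (239 S):  [s] / [kg⁻¹·m⁻²·s³·A²] = kg·m²·s⁻²·A⁻²
  (51.5 ms) × (556 Ω):  [s] · [kg·m²·s⁻³·A⁻²] = kg·m²·s⁻²·A⁻²
  (340 kg m^2 s^-2 A^-2) × (89.6 GHz):  [kg·m²·s⁻²·A⁻²] · [s⁻¹] = kg·m²·s⁻³·A⁻²
The terms do not share a single dimension (kg·m²·s⁻²·A⁻² vs kg·m²·s⁻³·A⁻²).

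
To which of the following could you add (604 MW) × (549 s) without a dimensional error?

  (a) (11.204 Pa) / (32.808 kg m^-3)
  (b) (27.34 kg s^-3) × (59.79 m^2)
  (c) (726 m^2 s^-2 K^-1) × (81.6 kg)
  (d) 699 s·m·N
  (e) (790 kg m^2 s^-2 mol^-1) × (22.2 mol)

(e)

Reference: [kg·m²·s⁻³] · [s] = kg·m²·s⁻².
Each option:
  (a) [kg·m⁻¹·s⁻²] / [kg·m⁻³] = m²·s⁻²
  (b) [kg·s⁻³] · [m²] = kg·m²·s⁻³
  (c) [m²·s⁻²·K⁻¹] · [kg] = kg·m²·s⁻²·K⁻¹
  (d) N·m·s = kg·m·s⁻²·m·s = kg·m²·s⁻¹
  (e) [kg·m²·s⁻²·mol⁻¹] · [mol] = kg·m²·s⁻²  ← same
Only (e) matches kg·m²·s⁻².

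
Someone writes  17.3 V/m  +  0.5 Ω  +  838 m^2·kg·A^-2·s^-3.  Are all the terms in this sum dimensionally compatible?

No

Expand each in SI base units:
  17.3 V/m:  V·m⁻¹ = J·C⁻¹·m⁻¹ = kg·m·s⁻³·A⁻¹
  0.5 Ω:  Ω = V·A⁻¹ = kg·m²·s⁻³·A⁻²
  838 m^2·kg·A^-2·s^-3:  kg·m²·s⁻³·A⁻²
The terms do not share a single dimension (kg·m²·s⁻³·A⁻² vs kg·m·s⁻³·A⁻¹).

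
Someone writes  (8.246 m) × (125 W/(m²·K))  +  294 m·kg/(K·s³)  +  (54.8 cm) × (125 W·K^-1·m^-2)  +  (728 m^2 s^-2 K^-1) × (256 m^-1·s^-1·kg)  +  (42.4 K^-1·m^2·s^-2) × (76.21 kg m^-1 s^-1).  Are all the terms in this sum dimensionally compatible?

Yes

In SI base units:
  (8.246 m) × (125 W/(m²·K)):  [m] · [kg·s⁻³·K⁻¹] = kg·m·s⁻³·K⁻¹
  294 m·kg/(K·s³):  kg·m·s⁻³·K⁻¹
  (54.8 cm) × (125 W·K^-1·m^-2):  [m] · [kg·s⁻³·K⁻¹] = kg·m·s⁻³·K⁻¹
  (728 m^2 s^-2 K^-1) × (256 m^-1·s^-1·kg):  [m²·s⁻²·K⁻¹] · [kg·m⁻¹·s⁻¹] = kg·m·s⁻³·K⁻¹
  (42.4 K^-1·m^2·s^-2) × (76.21 kg m^-1 s^-1):  [m²·s⁻²·K⁻¹] · [kg·m⁻¹·s⁻¹] = kg·m·s⁻³·K⁻¹
Every term reduces to kg·m·s⁻³·K⁻¹.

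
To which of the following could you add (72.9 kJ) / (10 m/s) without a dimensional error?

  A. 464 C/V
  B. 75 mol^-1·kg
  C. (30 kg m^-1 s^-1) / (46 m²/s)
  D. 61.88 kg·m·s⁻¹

Reference: [kg·m²·s⁻²] / [m·s⁻¹] = kg·m·s⁻¹.
Each option:
  A. C·V⁻¹ = s·A·(J·C⁻¹)⁻¹ = kg⁻¹·m⁻²·s⁴·A²
  B. kg·mol⁻¹
  C. [kg·m⁻¹·s⁻¹] / [m²·s⁻¹] = kg·m⁻³
  D. kg·m·s⁻¹  ← same
Only D. matches kg·m·s⁻¹.

D.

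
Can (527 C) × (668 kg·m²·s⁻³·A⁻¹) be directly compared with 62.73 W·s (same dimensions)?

Reduce each to base SI dimensions:
  (527 C) × (668 kg·m²·s⁻³·A⁻¹):  [s·A] · [kg·m²·s⁻³·A⁻¹] = kg·m²·s⁻²
  62.73 W·s:  W·s = J·s⁻¹·s = kg·m²·s⁻²
Both are kg·m²·s⁻², so they have the same dimensions and can be added.

Yes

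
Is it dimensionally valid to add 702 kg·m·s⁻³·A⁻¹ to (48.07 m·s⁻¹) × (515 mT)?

Dimensions:
  702 kg·m·s⁻³·A⁻¹:  kg·m·s⁻³·A⁻¹
  (48.07 m·s⁻¹) × (515 mT):  [m·s⁻¹] · [kg·s⁻²·A⁻¹] = kg·m·s⁻³·A⁻¹
Both are kg·m·s⁻³·A⁻¹, so they have the same dimensions and can be added.

Yes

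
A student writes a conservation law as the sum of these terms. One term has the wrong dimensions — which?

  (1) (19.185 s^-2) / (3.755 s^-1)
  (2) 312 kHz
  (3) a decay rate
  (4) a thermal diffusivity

(4)

In SI base units:
  (1) [s⁻²] / [s⁻¹] = s⁻¹
  (2) Hz = s⁻¹
  (3) [decay rate] = s⁻¹
  (4) [thermal diffusivity] = m²·s⁻¹
All reduce to s⁻¹ except (4), which is m²·s⁻¹.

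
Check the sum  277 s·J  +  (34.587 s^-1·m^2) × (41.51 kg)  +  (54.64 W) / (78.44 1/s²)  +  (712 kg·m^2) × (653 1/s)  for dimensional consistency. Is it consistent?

Expand each in SI base units:
  277 s·J:  J·s = N·m·s = kg·m²·s⁻¹
  (34.587 s^-1·m^2) × (41.51 kg):  [m²·s⁻¹] · [kg] = kg·m²·s⁻¹
  (54.64 W) / (78.44 1/s²):  [kg·m²·s⁻³] / [s⁻²] = kg·m²·s⁻¹
  (712 kg·m^2) × (653 1/s):  [kg·m²] · [s⁻¹] = kg·m²·s⁻¹
Every term reduces to kg·m²·s⁻¹.

Yes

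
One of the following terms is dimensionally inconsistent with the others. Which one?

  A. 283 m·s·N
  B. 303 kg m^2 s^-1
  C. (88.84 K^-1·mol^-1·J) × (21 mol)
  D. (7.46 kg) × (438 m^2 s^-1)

Dimensions:
  A. N·m·s = kg·m·s⁻²·m·s = kg·m²·s⁻¹
  B. kg·m²·s⁻¹
  C. [kg·m²·s⁻²·K⁻¹·mol⁻¹] · [mol] = kg·m²·s⁻²·K⁻¹
  D. [kg] · [m²·s⁻¹] = kg·m²·s⁻¹
All reduce to kg·m²·s⁻¹ except C., which is kg·m²·s⁻²·K⁻¹.

C.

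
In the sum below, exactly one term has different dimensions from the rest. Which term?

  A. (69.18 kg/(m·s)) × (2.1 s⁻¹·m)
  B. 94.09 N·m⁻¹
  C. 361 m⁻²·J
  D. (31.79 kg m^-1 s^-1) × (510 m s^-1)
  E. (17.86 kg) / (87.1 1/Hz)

E.

Dimensions:
  A. [kg·m⁻¹·s⁻¹] · [m·s⁻¹] = kg·s⁻²
  B. N·m⁻¹ = kg·m·s⁻²·m⁻¹ = kg·s⁻²
  C. J·m⁻² = N·m·m⁻² = kg·s⁻²
  D. [kg·m⁻¹·s⁻¹] · [m·s⁻¹] = kg·s⁻²
  E. [kg] / [s] = kg·s⁻¹
All reduce to kg·s⁻² except E., which is kg·s⁻¹.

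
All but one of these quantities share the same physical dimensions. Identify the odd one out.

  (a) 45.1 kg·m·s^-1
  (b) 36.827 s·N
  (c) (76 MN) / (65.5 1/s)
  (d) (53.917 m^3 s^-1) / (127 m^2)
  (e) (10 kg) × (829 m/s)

(d)

Reduce each to base SI dimensions:
  (a) kg·m·s⁻¹
  (b) N·s = kg·m·s⁻²·s = kg·m·s⁻¹
  (c) [kg·m·s⁻²] / [s⁻¹] = kg·m·s⁻¹
  (d) [m³·s⁻¹] / [m²] = m·s⁻¹
  (e) [kg] · [m·s⁻¹] = kg·m·s⁻¹
All reduce to kg·m·s⁻¹ except (d), which is m·s⁻¹.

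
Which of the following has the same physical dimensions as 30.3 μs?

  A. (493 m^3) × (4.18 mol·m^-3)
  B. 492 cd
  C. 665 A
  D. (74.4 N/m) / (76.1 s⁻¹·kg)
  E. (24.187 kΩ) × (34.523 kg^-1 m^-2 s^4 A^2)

Reference: s.
Each option:
  A. [m³] · [m⁻³·mol] = mol
  B. cd
  C. A
  D. [kg·s⁻²] / [kg·s⁻¹] = s⁻¹
  E. [kg·m²·s⁻³·A⁻²] · [kg⁻¹·m⁻²·s⁴·A²] = s  ← same
Only E. matches s.

E.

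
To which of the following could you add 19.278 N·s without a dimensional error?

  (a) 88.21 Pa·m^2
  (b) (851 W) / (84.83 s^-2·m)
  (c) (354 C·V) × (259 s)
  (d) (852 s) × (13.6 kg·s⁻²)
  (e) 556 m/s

(b)

Reference: N·s = kg·m·s⁻²·s = kg·m·s⁻¹.
Each option:
  (a) Pa·m² = N·m⁻²·m² = kg·m·s⁻²
  (b) [kg·m²·s⁻³] / [m·s⁻²] = kg·m·s⁻¹  ← same
  (c) [kg·m²·s⁻²] · [s] = kg·m²·s⁻¹
  (d) [s] · [kg·s⁻²] = kg·s⁻¹
  (e) m·s⁻¹
Only (b) matches kg·m·s⁻¹.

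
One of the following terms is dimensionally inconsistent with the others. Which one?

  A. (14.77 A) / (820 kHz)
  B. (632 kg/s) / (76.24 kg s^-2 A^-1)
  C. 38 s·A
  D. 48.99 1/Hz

Dimensions:
  A. [A] / [s⁻¹] = s·A
  B. [kg·s⁻¹] / [kg·s⁻²·A⁻¹] = s·A
  C. A·s = s·A
  D. Hz⁻¹ = (s⁻¹)⁻¹ = s
All reduce to s·A except D., which is s.

D.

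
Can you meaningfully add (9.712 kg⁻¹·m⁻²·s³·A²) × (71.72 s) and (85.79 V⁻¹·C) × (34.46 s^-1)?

No

In SI base units:
  (9.712 kg⁻¹·m⁻²·s³·A²) × (71.72 s):  [kg⁻¹·m⁻²·s³·A²] · [s] = kg⁻¹·m⁻²·s⁴·A²
  (85.79 V⁻¹·C) × (34.46 s^-1):  [kg⁻¹·m⁻²·s⁴·A²] · [s⁻¹] = kg⁻¹·m⁻²·s³·A²
kg⁻¹·m⁻²·s⁴·A² ≠ kg⁻¹·m⁻²·s³·A², so they cannot be added.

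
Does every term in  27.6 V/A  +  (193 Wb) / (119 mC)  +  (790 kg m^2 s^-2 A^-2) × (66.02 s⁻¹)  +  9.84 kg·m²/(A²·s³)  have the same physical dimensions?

Yes

Work out the base dimensions of each:
  27.6 V/A:  V·A⁻¹ = J·C⁻¹·A⁻¹ = kg·m²·s⁻³·A⁻²
  (193 Wb) / (119 mC):  [kg·m²·s⁻²·A⁻¹] / [s·A] = kg·m²·s⁻³·A⁻²
  (790 kg m^2 s^-2 A^-2) × (66.02 s⁻¹):  [kg·m²·s⁻²·A⁻²] · [s⁻¹] = kg·m²·s⁻³·A⁻²
  9.84 kg·m²/(A²·s³):  kg·m²·s⁻³·A⁻²
Every term reduces to kg·m²·s⁻³·A⁻².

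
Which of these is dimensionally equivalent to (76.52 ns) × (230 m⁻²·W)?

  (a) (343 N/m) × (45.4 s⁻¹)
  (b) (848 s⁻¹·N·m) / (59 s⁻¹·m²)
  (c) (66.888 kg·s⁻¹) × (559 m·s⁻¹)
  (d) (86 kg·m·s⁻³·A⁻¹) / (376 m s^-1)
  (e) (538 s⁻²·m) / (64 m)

(b)

Reference: [s] · [kg·s⁻³] = kg·s⁻².
Each option:
  (a) [kg·s⁻²] · [s⁻¹] = kg·s⁻³
  (b) [kg·m²·s⁻³] / [m²·s⁻¹] = kg·s⁻²  ← same
  (c) [kg·s⁻¹] · [m·s⁻¹] = kg·m·s⁻²
  (d) [kg·m·s⁻³·A⁻¹] / [m·s⁻¹] = kg·s⁻²·A⁻¹
  (e) [m·s⁻²] / [m] = s⁻²
Only (b) matches kg·s⁻².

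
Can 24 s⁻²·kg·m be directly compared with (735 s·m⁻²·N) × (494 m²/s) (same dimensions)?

Yes

Dimensions:
  24 s⁻²·kg·m:  kg·m·s⁻²
  (735 s·m⁻²·N) × (494 m²/s):  [kg·m⁻¹·s⁻¹] · [m²·s⁻¹] = kg·m·s⁻²
Both are kg·m·s⁻², so they have the same dimensions and can be added.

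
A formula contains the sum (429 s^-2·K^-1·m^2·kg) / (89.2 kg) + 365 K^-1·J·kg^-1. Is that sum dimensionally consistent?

Work out the base dimensions of each:
  (429 s^-2·K^-1·m^2·kg) / (89.2 kg):  [kg·m²·s⁻²·K⁻¹] / [kg] = m²·s⁻²·K⁻¹
  365 K^-1·J·kg^-1:  J·kg⁻¹·K⁻¹ = N·m·kg⁻¹·K⁻¹ = m²·s⁻²·K⁻¹
Both are m²·s⁻²·K⁻¹, so they have the same dimensions and can be added.

Yes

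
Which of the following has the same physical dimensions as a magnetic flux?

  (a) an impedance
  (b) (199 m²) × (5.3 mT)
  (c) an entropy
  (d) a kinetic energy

(b)

Reference: [magnetic flux] = kg·m²·s⁻²·A⁻¹.
Each option:
  (a) [impedance] = kg·m²·s⁻³·A⁻²
  (b) [m²] · [kg·s⁻²·A⁻¹] = kg·m²·s⁻²·A⁻¹  ← same
  (c) [entropy] = kg·m²·s⁻²·K⁻¹
  (d) [kinetic energy] = kg·m²·s⁻²
Only (b) matches kg·m²·s⁻²·A⁻¹.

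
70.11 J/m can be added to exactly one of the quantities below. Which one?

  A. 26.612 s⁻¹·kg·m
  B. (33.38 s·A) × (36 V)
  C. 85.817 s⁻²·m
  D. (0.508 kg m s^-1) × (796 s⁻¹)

D.

Reference: J·m⁻¹ = N·m·m⁻¹ = kg·m·s⁻².
Each option:
  A. kg·m·s⁻¹
  B. [s·A] · [kg·m²·s⁻³·A⁻¹] = kg·m²·s⁻²
  C. m·s⁻²
  D. [kg·m·s⁻¹] · [s⁻¹] = kg·m·s⁻²  ← same
Only D. matches kg·m·s⁻².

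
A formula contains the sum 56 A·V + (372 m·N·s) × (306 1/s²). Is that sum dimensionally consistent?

Yes

Expand each in SI base units:
  56 A·V:  V·A = J·C⁻¹·A = kg·m²·s⁻³
  (372 m·N·s) × (306 1/s²):  [kg·m²·s⁻¹] · [s⁻²] = kg·m²·s⁻³
Both are kg·m²·s⁻³, so they have the same dimensions and can be added.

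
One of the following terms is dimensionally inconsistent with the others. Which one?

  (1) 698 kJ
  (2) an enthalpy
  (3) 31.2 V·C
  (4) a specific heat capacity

Work out the base dimensions of each:
  (1) J = N·m = kg·m²·s⁻²
  (2) [enthalpy] = kg·m²·s⁻²
  (3) C·V = s·A·J·C⁻¹ = kg·m²·s⁻²
  (4) [specific heat capacity] = m²·s⁻²·K⁻¹
All reduce to kg·m²·s⁻² except (4), which is m²·s⁻²·K⁻¹.

(4)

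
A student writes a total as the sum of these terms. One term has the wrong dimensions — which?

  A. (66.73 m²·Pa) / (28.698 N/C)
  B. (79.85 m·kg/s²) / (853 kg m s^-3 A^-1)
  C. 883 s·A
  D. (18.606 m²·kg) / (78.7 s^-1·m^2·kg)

Work out the base dimensions of each:
  A. [kg·m·s⁻²] / [kg·m·s⁻³·A⁻¹] = s·A
  B. [kg·m·s⁻²] / [kg·m·s⁻³·A⁻¹] = s·A
  C. A·s = s·A
  D. [kg·m²] / [kg·m²·s⁻¹] = s
All reduce to s·A except D., which is s.

D.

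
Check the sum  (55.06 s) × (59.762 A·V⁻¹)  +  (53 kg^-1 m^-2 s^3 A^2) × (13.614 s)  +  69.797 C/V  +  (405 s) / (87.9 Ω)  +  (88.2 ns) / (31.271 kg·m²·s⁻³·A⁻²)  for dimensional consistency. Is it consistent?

Yes

Work out the base dimensions of each:
  (55.06 s) × (59.762 A·V⁻¹):  [s] · [kg⁻¹·m⁻²·s³·A²] = kg⁻¹·m⁻²·s⁴·A²
  (53 kg^-1 m^-2 s^3 A^2) × (13.614 s):  [kg⁻¹·m⁻²·s³·A²] · [s] = kg⁻¹·m⁻²·s⁴·A²
  69.797 C/V:  C·V⁻¹ = s·A·(J·C⁻¹)⁻¹ = kg⁻¹·m⁻²·s⁴·A²
  (405 s) / (87.9 Ω):  [s] / [kg·m²·s⁻³·A⁻²] = kg⁻¹·m⁻²·s⁴·A²
  (88.2 ns) / (31.271 kg·m²·s⁻³·A⁻²):  [s] / [kg·m²·s⁻³·A⁻²] = kg⁻¹·m⁻²·s⁴·A²
Every term reduces to kg⁻¹·m⁻²·s⁴·A².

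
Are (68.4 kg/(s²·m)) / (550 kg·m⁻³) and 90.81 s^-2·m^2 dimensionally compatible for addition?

Yes

In SI base units:
  (68.4 kg/(s²·m)) / (550 kg·m⁻³):  [kg·m⁻¹·s⁻²] / [kg·m⁻³] = m²·s⁻²
  90.81 s^-2·m^2:  m²·s⁻²
Both are m²·s⁻², so they have the same dimensions and can be added.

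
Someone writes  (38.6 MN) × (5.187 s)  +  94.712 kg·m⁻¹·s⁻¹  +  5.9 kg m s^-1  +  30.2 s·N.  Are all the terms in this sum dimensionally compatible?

No

In SI base units:
  (38.6 MN) × (5.187 s):  [kg·m·s⁻²] · [s] = kg·m·s⁻¹
  94.712 kg·m⁻¹·s⁻¹:  kg·m⁻¹·s⁻¹
  5.9 kg m s^-1:  kg·m·s⁻¹
  30.2 s·N:  N·s = kg·m·s⁻²·s = kg·m·s⁻¹
The terms do not share a single dimension (kg·m·s⁻¹ vs kg·m⁻¹·s⁻¹).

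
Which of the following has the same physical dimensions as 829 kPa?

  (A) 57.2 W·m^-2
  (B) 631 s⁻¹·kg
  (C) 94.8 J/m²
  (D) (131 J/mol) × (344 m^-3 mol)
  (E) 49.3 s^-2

(D)

Reference: Pa = N·m⁻² = kg·m⁻¹·s⁻².
Each option:
  (A) W·m⁻² = J·s⁻¹·m⁻² = kg·s⁻³
  (B) kg·s⁻¹
  (C) J·m⁻² = N·m·m⁻² = kg·s⁻²
  (D) [kg·m²·s⁻²·mol⁻¹] · [m⁻³·mol] = kg·m⁻¹·s⁻²  ← same
  (E) s⁻²
Only (D) matches kg·m⁻¹·s⁻².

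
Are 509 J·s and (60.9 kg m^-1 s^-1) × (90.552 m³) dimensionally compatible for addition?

Yes

Dimensions:
  509 J·s:  J·s = N·m·s = kg·m²·s⁻¹
  (60.9 kg m^-1 s^-1) × (90.552 m³):  [kg·m⁻¹·s⁻¹] · [m³] = kg·m²·s⁻¹
Both are kg·m²·s⁻¹, so they have the same dimensions and can be added.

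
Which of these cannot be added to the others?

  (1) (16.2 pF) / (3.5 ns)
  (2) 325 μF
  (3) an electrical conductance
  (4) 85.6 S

Work out the base dimensions of each:
  (1) [kg⁻¹·m⁻²·s⁴·A²] / [s] = kg⁻¹·m⁻²·s³·A²
  (2) F = C·V⁻¹ = kg⁻¹·m⁻²·s⁴·A²
  (3) [electrical conductance] = kg⁻¹·m⁻²·s³·A²
  (4) S = Ω⁻¹ = kg⁻¹·m⁻²·s³·A²
All reduce to kg⁻¹·m⁻²·s³·A² except (2), which is kg⁻¹·m⁻²·s⁴·A².

(2)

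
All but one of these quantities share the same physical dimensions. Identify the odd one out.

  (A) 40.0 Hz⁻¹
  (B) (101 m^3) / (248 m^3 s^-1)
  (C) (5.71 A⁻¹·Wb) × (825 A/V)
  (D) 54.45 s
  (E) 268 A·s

Expand each in SI base units:
  (A) Hz⁻¹ = (s⁻¹)⁻¹ = s
  (B) [m³] / [m³·s⁻¹] = s
  (C) [kg·m²·s⁻²·A⁻²] · [kg⁻¹·m⁻²·s³·A²] = s
  (D) s
  (E) A·s = s·A
All reduce to s except (E), which is s·A.

(E)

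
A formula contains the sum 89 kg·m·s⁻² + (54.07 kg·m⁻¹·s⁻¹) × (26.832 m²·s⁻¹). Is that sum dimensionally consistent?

Yes

Reduce each to base SI dimensions:
  89 kg·m·s⁻²:  kg·m·s⁻²
  (54.07 kg·m⁻¹·s⁻¹) × (26.832 m²·s⁻¹):  [kg·m⁻¹·s⁻¹] · [m²·s⁻¹] = kg·m·s⁻²
Both are kg·m·s⁻², so they have the same dimensions and can be added.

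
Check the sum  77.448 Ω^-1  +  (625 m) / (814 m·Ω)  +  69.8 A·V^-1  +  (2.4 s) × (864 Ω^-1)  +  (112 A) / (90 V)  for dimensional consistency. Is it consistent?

In SI base units:
  77.448 Ω^-1:  Ω⁻¹ = (V·A⁻¹)⁻¹ = kg⁻¹·m⁻²·s³·A²
  (625 m) / (814 m·Ω):  [m] / [kg·m³·s⁻³·A⁻²] = kg⁻¹·m⁻²·s³·A²
  69.8 A·V^-1:  A·V⁻¹ = A·(J·C⁻¹)⁻¹ = kg⁻¹·m⁻²·s³·A²
  (2.4 s) × (864 Ω^-1):  [s] · [kg⁻¹·m⁻²·s³·A²] = kg⁻¹·m⁻²·s⁴·A²
  (112 A) / (90 V):  [A] / [kg·m²·s⁻³·A⁻¹] = kg⁻¹·m⁻²·s³·A²
The terms do not share a single dimension (kg⁻¹·m⁻²·s³·A² vs kg⁻¹·m⁻²·s⁴·A²).

No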